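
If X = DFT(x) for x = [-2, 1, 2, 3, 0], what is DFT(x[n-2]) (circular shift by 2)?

Time shift by 2: X_shifted[k] = ω_5^(2k) · X[k]
Shifted x = [3, 0, -2, 1, 2]

DFT(x[n-2]) = [4, 4.4271+3.6655i, 1.0729-1.6776i, 1.0729+1.6776i, 4.4271-3.6655i]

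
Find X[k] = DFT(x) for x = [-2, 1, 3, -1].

X[k] = Σ(n=0 to 3) x[n] · ω_4^(nk)
where ω_4 = e^(-2πi/4)

Computing each X[k]:
X[0] = 1
X[1] = -5-2i
X[2] = 1
X[3] = -5+2i

X = [1, -5-2i, 1, -5+2i]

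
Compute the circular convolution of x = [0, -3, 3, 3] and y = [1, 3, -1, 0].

(x ⊛ y)[n] = Σ(m=0 to 3) x[m] · y[(n-m) mod 4]

Computing each output sample:
(x ⊛ y)[0] = 6
(x ⊛ y)[1] = -6
(x ⊛ y)[2] = -6
(x ⊛ y)[3] = 15

x ⊛ y = [6, -6, -6, 15]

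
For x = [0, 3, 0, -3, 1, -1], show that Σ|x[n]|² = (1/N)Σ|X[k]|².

Time domain:
Σ|x[n]|² = |0|² + |3|² + |0|² + |-3|² + |1|² + |-1|² = 20.0000

Frequency domain:
(1/6)Σ|X[k]|² = (1/6)(|0|² + |3.5000-2.5981i|² + |-4.5000-4.3301i|² + |2|² + |-4.5000+4.3301i|² + |3.5000+2.5981i|²) = (1/6)·120.0000 = 20.0000

Both sides agree, confirming Parseval's theorem.

Σ|x[n]|² = (1/N)Σ|X[k]|² = 20.0000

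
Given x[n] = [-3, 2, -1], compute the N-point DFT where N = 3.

X[k] = Σ(n=0 to 2) x[n] · ω_3^(nk)
where ω_3 = e^(-2πi/3)

Computing each X[k]:
X[0] = -2
X[1] = -3.5000-2.5981i
X[2] = -3.5000+2.5981i

X = [-2, -3.5000-2.5981i, -3.5000+2.5981i]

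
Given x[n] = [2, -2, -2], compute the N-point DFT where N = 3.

X[k] = Σ(n=0 to 2) x[n] · ω_3^(nk)
where ω_3 = e^(-2πi/3)

Computing each X[k]:
X[0] = -2
X[1] = 4
X[2] = 4

X = [-2, 4, 4]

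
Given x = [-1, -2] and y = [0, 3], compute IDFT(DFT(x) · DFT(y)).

(x ⊛ y)[n] = Σ(m=0 to 1) x[m] · y[(n-m) mod 2]

Computing each output sample:
(x ⊛ y)[0] = -6
(x ⊛ y)[1] = -3

x ⊛ y = [-6, -3]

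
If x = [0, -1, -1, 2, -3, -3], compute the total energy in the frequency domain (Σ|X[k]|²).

Parseval: Σ|x[n]|² = (1/N)Σ|X[k]|², so Σ|X[k]|² = N·Σ|x[n]|² = 6·24.0000

Σ|X[k]|² = N·Σ|x[n]|² = 6·24.0000 = 144.0000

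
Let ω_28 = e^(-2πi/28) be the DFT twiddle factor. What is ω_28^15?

ω_28^15 = e^(-2πi·15/28)
= cos(-2π·15/28) + i·sin(-2π·15/28)
= cos(-30π/28) + i·sin(-30π/28)

ω_28^15 = cos(-30π/28) + i·sin(-30π/28) = -0.9749+0.2225i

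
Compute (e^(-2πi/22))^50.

Since ω_22^22 = 1, powers reduce modulo 22.
50 mod 22 = 6
So ω_22^50 = ω_22^6 = e^(-2πi·6/22)

ω_22^50 = ω_22^6 = -0.1423-0.9898i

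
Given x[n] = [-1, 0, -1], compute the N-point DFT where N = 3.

X[k] = Σ(n=0 to 2) x[n] · ω_3^(nk)
where ω_3 = e^(-2πi/3)

Computing each X[k]:
X[0] = -2
X[1] = -0.5000-0.8660i
X[2] = -0.5000+0.8660i

X = [-2, -0.5000-0.8660i, -0.5000+0.8660i]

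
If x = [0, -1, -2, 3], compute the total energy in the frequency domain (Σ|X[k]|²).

Parseval: Σ|x[n]|² = (1/N)Σ|X[k]|², so Σ|X[k]|² = N·Σ|x[n]|² = 4·14.0000

Σ|X[k]|² = N·Σ|x[n]|² = 4·14.0000 = 56.0000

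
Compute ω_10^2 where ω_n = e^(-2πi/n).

ω_10^2 = e^(-2πi·2/10)
= cos(-2π·2/10) + i·sin(-2π·2/10)
= cos(-4π/10) + i·sin(-4π/10)

ω_10^2 = cos(-4π/10) + i·sin(-4π/10) = 0.3090-0.9511i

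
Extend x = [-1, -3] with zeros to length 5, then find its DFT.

Original 2-point DFT: [-4, 2]
Zero-padded 5-point DFT provides frequency interpolation.

DFT_5([x, 0, ...]) = [-4, -1.9271+2.8532i, 1.4271+1.7634i, 1.4271-1.7634i, -1.9271-2.8532i]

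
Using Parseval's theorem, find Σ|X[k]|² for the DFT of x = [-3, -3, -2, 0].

Parseval: Σ|x[n]|² = (1/N)Σ|X[k]|², so Σ|X[k]|² = N·Σ|x[n]|² = 4·22.0000

Σ|X[k]|² = N·Σ|x[n]|² = 4·22.0000 = 88.0000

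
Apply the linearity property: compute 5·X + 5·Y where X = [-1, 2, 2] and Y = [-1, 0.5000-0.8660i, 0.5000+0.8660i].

By linearity: DFT(5x + 5y) = 5·DFT(x) + 5·DFT(y)
= 5·[-1, 2, 2] + 5·[-1, 0.5000-0.8660i, 0.5000+0.8660i]

Computing element-wise:
Z[0] = 5·(-1) + 5·(-1) = -10
Z[1] = 5·(2) + 5·(0.5000-0.8660i) = 12.5000-4.3300i
Z[2] = 5·(2) + 5·(0.5000+0.8660i) = 12.5000+4.3300i

DFT(5x + 5y) = 5·X + 5·Y = [-10, 12.5000-4.3300i, 12.5000+4.3300i]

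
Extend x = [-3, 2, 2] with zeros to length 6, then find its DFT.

Original 3-point DFT: [1, -5, -5]
Zero-padded 6-point DFT provides frequency interpolation.

DFT_6([x, 0, ...]) = [1, -3.0000-3.4641i, -5, -3, -5, -3.0000+3.4641i]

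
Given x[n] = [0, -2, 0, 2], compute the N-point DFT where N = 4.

X[k] = Σ(n=0 to 3) x[n] · ω_4^(nk)
where ω_4 = e^(-2πi/4)

Computing each X[k]:
X[0] = 0
X[1] = 4i
X[2] = 0
X[3] = -4i

X = [0, 4i, 0, -4i]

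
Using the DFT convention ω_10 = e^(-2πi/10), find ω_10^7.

ω_10^7 = e^(-2πi·7/10)
= cos(-2π·7/10) + i·sin(-2π·7/10)
= cos(-14π/10) + i·sin(-14π/10)

ω_10^7 = cos(-14π/10) + i·sin(-14π/10) = -0.3090+0.9511i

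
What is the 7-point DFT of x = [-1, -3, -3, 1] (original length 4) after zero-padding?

Original 4-point DFT: [-6, 2+4i, -2, 2-4i]
Zero-padded 7-point DFT provides frequency interpolation.

DFT_7([x, 0, ...]) = [-6, -3.1039+4.8364i, 2.9940+2.4050i, -0.3901-2.0188i, -0.3901+2.0188i, 2.9940-2.4050i, -3.1039-4.8364i]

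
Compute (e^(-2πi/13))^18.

Since ω_13^13 = 1, powers reduce modulo 13.
18 mod 13 = 5
So ω_13^18 = ω_13^5 = e^(-2πi·5/13)

ω_13^18 = ω_13^5 = -0.7485-0.6631i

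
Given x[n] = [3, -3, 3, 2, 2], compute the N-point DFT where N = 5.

X[k] = Σ(n=0 to 4) x[n] · ω_5^(nk)
where ω_5 = e^(-2πi/5)

Computing each X[k]:
X[0] = 7
X[1] = -1.3541+4.1675i
X[2] = 5.3541+3.8900i
X[3] = 5.3541-3.8900i
X[4] = -1.3541-4.1675i

X = [7, -1.3541+4.1675i, 5.3541+3.8900i, 5.3541-3.8900i, -1.3541-4.1675i]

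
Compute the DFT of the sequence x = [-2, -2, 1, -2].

X[k] = Σ(n=0 to 3) x[n] · ω_4^(nk)
where ω_4 = e^(-2πi/4)

Computing each X[k]:
X[0] = -5
X[1] = -3
X[2] = 3
X[3] = -3

X = [-5, -3, 3, -3]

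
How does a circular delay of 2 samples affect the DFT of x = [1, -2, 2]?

Time shift by 2: X_shifted[k] = ω_3^(2k) · X[k]
Shifted x = [-2, 2, 1]

DFT(x[n-2]) = [1, -3.5000-0.8660i, -3.5000+0.8660i]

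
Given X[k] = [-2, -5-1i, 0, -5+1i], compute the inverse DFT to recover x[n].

x[n] = (1/4) Σ(k=0 to 3) X[k] · e^(2πikn/4)

Computing each x[n]:
x[0] = -3
x[1] = 0
x[2] = 2
x[3] = -1

x = [-3, 0, 2, -1]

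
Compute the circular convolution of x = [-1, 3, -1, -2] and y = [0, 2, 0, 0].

(x ⊛ y)[n] = Σ(m=0 to 3) x[m] · y[(n-m) mod 4]

Computing each output sample:
(x ⊛ y)[0] = -4
(x ⊛ y)[1] = -2
(x ⊛ y)[2] = 6
(x ⊛ y)[3] = -2

x ⊛ y = [-4, -2, 6, -2]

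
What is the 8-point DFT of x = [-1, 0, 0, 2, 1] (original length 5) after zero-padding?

Original 5-point DFT: [2, -2.3090+2.1266i, -1.1910-1.3143i, -1.1910+1.3143i, -2.3090-2.1266i]
Zero-padded 8-point DFT provides frequency interpolation.

DFT_8([x, 0, ...]) = [2, -3.4142-1.4142i, 2i, -0.5858-1.4142i, -2, -0.5858+1.4142i, -2i, -3.4142+1.4142i]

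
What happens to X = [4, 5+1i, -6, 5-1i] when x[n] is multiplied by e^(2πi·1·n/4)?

Modulation property: DFT(ω_4^(-1n)·x[n]) = X[(k-1) mod 4], so circularly shift X by 1 positions.

X[k-1] = [5-1i, 4, 5+1i, -6]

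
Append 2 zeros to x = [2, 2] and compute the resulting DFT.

Original 2-point DFT: [4, 0]
Zero-padded 4-point DFT provides frequency interpolation.

DFT_4([x, 0, ...]) = [4, 2-2i, 0, 2+2i]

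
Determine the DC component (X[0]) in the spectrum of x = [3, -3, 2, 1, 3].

X[0] = Σ(n=0 to 4) x[n] · ω_5^0 = Σ x[n]
= (3) + (-3) + (2) + (1) + (3)

X[0] = 6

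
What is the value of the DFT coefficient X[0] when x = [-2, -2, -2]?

X[0] = Σ(n=0 to 2) x[n] · ω_3^0 = Σ x[n]
= (-2) + (-2) + (-2)

X[0] = -6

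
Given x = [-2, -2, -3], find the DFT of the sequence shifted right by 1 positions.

Time shift by 1: X_shifted[k] = ω_3^(1k) · X[k]
Shifted x = [-3, -2, -2]

DFT(x[n-1]) = [-7, -1, -1]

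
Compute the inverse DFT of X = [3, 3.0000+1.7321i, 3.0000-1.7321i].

x[n] = (1/3) Σ(k=0 to 2) X[k] · e^(2πikn/3)

Computing each x[n]:
x[0] = 3
x[1] = -1
x[2] = 1

x = [3, -1, 1]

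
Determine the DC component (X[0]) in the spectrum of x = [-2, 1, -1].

X[0] = Σ(n=0 to 2) x[n] · ω_3^0 = Σ x[n]
= (-2) + (1) + (-1)

X[0] = -2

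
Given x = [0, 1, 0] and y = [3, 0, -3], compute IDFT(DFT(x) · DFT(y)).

(x ⊛ y)[n] = Σ(m=0 to 2) x[m] · y[(n-m) mod 3]

Computing each output sample:
(x ⊛ y)[0] = -3
(x ⊛ y)[1] = 3
(x ⊛ y)[2] = 0

x ⊛ y = [-3, 3, 0]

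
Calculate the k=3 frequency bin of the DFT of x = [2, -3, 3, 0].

X[3] = Σ(n=0 to 3) x[n] · ω_4^(3n) where ω_4 = e^(-2πi/4)
= (2)·ω_4^0 + (-3)·ω_4^3 + (3)·ω_4^6 + (0)·ω_4^9

X[3] = -1-3i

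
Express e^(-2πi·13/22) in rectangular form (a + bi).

ω_22^13 = e^(-2πi·13/22)
= cos(-2π·13/22) + i·sin(-2π·13/22)
= cos(-26π/22) + i·sin(-26π/22)

ω_22^13 = cos(-26π/22) + i·sin(-26π/22) = -0.8413+0.5406i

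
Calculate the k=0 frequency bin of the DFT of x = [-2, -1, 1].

X[0] = Σ(n=0 to 2) x[n] · ω_3^0 = Σ x[n]
= (-2) + (-1) + (1)

X[0] = -2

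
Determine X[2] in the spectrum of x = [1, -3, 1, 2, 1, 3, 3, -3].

X[2] = Σ(n=0 to 7) x[n] · ω_8^(2n) where ω_8 = e^(-2πi/8)
= (1)·ω_8^0 + (-3)·ω_8^2 + (1)·ω_8^4 + (2)·ω_8^6 + (1)·ω_8^8 + (3)·ω_8^10 + (3)·ω_8^12 + (-3)·ω_8^14

X[2] = -2-1i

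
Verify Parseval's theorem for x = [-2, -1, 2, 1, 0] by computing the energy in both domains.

Time domain:
Σ|x[n]|² = |-2|² + |-1|² + |2|² + |1|² + |0|² = 10.0000

Frequency domain:
(1/5)Σ|X[k]|² = (1/5)(|0|² + |-4.7361+0.3633i|² + |-0.2639+1.5388i|² + |-0.2639-1.5388i|² + |-4.7361-0.3633i|²) = (1/5)·50.0000 = 10.0000

Both sides agree, confirming Parseval's theorem.

Σ|x[n]|² = (1/N)Σ|X[k]|² = 10.0000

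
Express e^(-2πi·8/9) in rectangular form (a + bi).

ω_9^8 = e^(-2πi·8/9)
= cos(-2π·8/9) + i·sin(-2π·8/9)
= cos(-16π/9) + i·sin(-16π/9)

ω_9^8 = cos(-16π/9) + i·sin(-16π/9) = 0.7660+0.6428i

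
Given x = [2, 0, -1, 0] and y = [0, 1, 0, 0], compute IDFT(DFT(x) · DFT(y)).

(x ⊛ y)[n] = Σ(m=0 to 3) x[m] · y[(n-m) mod 4]

Computing each output sample:
(x ⊛ y)[0] = 0
(x ⊛ y)[1] = 2
(x ⊛ y)[2] = 0
(x ⊛ y)[3] = -1

x ⊛ y = [0, 2, 0, -1]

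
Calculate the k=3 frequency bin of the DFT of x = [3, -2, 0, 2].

X[3] = Σ(n=0 to 3) x[n] · ω_4^(3n) where ω_4 = e^(-2πi/4)
= (3)·ω_4^0 + (-2)·ω_4^3 + (0)·ω_4^6 + (2)·ω_4^9

X[3] = 3-4i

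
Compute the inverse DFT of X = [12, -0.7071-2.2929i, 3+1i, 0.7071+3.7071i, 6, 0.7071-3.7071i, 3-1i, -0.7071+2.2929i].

x[n] = (1/8) Σ(k=0 to 7) X[k] · e^(2πikn/8)

Computing each x[n]:
x[0] = 3
x[1] = 0
x[2] = 3
x[3] = 1
x[4] = 3
x[5] = 1
x[6] = 0
x[7] = 1

x = [3, 0, 3, 1, 3, 1, 0, 1]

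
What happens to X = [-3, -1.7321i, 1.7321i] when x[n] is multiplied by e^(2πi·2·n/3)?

Modulation property: DFT(ω_3^(-2n)·x[n]) = X[(k-2) mod 3], so circularly shift X by 2 positions.

X[k-2] = [-1.7321i, 1.7321i, -3]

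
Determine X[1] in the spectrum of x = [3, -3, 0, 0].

X[1] = Σ(n=0 to 3) x[n] · ω_4^(1n) where ω_4 = e^(-2πi/4)
= (3)·ω_4^0 + (-3)·ω_4^1 + (0)·ω_4^2 + (0)·ω_4^3

X[1] = 3+3i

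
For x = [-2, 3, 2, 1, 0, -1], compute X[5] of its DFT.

X[5] = Σ(n=0 to 5) x[n] · ω_6^(5n) where ω_6 = e^(-2πi/6)
= (-2)·ω_6^0 + (3)·ω_6^5 + (2)·ω_6^10 + (1)·ω_6^15 + (0)·ω_6^20 + (-1)·ω_6^25

X[5] = -3.0000+5.1962i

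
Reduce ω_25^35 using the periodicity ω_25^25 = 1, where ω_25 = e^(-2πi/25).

Since ω_25^25 = 1, powers reduce modulo 25.
35 mod 25 = 10
So ω_25^35 = ω_25^10 = e^(-2πi·10/25)

ω_25^35 = ω_25^10 = -0.8090-0.5878i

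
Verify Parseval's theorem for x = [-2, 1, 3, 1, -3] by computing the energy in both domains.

Time domain:
Σ|x[n]|² = |-2|² + |1|² + |3|² + |1|² + |-3|² = 24.0000

Frequency domain:
(1/5)Σ|X[k]|² = (1/5)(|0|² + |-5.8541-4.9798i|² + |0.8541-0.4490i|² + |0.8541+0.4490i|² + |-5.8541+4.9798i|²) = (1/5)·120.0000 = 24.0000

Both sides agree, confirming Parseval's theorem.

Σ|x[n]|² = (1/N)Σ|X[k]|² = 24.0000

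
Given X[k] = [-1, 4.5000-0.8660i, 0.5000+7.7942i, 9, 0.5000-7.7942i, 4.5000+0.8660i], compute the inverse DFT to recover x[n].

x[n] = (1/6) Σ(k=0 to 5) X[k] · e^(2πikn/6)

Computing each x[n]:
x[0] = 3
x[1] = -3
x[2] = 3
x[3] = -3
x[4] = -2
x[5] = 1

x = [3, -3, 3, -3, -2, 1]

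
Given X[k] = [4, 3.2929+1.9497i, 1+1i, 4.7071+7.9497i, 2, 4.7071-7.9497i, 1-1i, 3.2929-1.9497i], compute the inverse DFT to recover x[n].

x[n] = (1/8) Σ(k=0 to 7) X[k] · e^(2πikn/8)

Computing each x[n]:
x[0] = 3
x[1] = -2
x[2] = 2
x[3] = -1
x[4] = -1
x[5] = 2
x[6] = -1
x[7] = 2

x = [3, -2, 2, -1, -1, 2, -1, 2]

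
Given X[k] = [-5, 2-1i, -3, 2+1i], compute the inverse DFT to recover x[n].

x[n] = (1/4) Σ(k=0 to 3) X[k] · e^(2πikn/4)

Computing each x[n]:
x[0] = -1
x[1] = 0
x[2] = -3
x[3] = -1

x = [-1, 0, -3, -1]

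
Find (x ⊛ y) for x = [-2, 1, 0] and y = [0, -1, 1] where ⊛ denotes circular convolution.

(x ⊛ y)[n] = Σ(m=0 to 2) x[m] · y[(n-m) mod 3]

Computing each output sample:
(x ⊛ y)[0] = 1
(x ⊛ y)[1] = 2
(x ⊛ y)[2] = -3

x ⊛ y = [1, 2, -3]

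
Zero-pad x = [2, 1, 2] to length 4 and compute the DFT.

Original 3-point DFT: [5, 0.5000+0.8660i, 0.5000-0.8660i]
Zero-padded 4-point DFT provides frequency interpolation.

DFT_4([x, 0, ...]) = [5, -1i, 3, 1i]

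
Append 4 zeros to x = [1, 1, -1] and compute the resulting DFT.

Original 3-point DFT: [1, 1.0000-1.7321i, 1.0000+1.7321i]
Zero-padded 7-point DFT provides frequency interpolation.

DFT_7([x, 0, ...]) = [1, 1.8460+0.1931i, 1.6784-1.4088i, -0.5245-1.2157i, -0.5245+1.2157i, 1.6784+1.4088i, 1.8460-0.1931i]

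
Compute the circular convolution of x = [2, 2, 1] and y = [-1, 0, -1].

(x ⊛ y)[n] = Σ(m=0 to 2) x[m] · y[(n-m) mod 3]

Computing each output sample:
(x ⊛ y)[0] = -4
(x ⊛ y)[1] = -3
(x ⊛ y)[2] = -3

x ⊛ y = [-4, -3, -3]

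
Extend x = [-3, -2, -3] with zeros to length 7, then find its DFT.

Original 3-point DFT: [-8, -0.5000-0.8660i, -0.5000+0.8660i]
Zero-padded 7-point DFT provides frequency interpolation.

DFT_7([x, 0, ...]) = [-8, -3.5794+4.4884i, 0.1479+0.6482i, -3.0685-1.4777i, -3.0685+1.4777i, 0.1479-0.6482i, -3.5794-4.4884i]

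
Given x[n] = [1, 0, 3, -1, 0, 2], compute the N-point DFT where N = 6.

X[k] = Σ(n=0 to 5) x[n] · ω_6^(nk)
where ω_6 = e^(-2πi/6)

Computing each X[k]:
X[0] = 5
X[1] = 1.5000-0.8660i
X[2] = -2.5000+4.3301i
X[3] = 3
X[4] = -2.5000-4.3301i
X[5] = 1.5000+0.8660i

X = [5, 1.5000-0.8660i, -2.5000+4.3301i, 3, -2.5000-4.3301i, 1.5000+0.8660i]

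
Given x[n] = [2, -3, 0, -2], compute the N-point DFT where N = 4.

X[k] = Σ(n=0 to 3) x[n] · ω_4^(nk)
where ω_4 = e^(-2πi/4)

Computing each X[k]:
X[0] = -3
X[1] = 2+1i
X[2] = 7
X[3] = 2-1i

X = [-3, 2+1i, 7, 2-1i]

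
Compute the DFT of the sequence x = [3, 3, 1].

X[k] = Σ(n=0 to 2) x[n] · ω_3^(nk)
where ω_3 = e^(-2πi/3)

Computing each X[k]:
X[0] = 7
X[1] = 1.0000-1.7321i
X[2] = 1.0000+1.7321i

X = [7, 1.0000-1.7321i, 1.0000+1.7321i]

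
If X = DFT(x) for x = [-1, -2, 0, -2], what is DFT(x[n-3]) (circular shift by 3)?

Time shift by 3: X_shifted[k] = ω_4^(3k) · X[k]
Shifted x = [-2, 0, -2, -1]

DFT(x[n-3]) = [-5, -1i, -3, 1i]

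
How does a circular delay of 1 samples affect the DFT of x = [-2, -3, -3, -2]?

Time shift by 1: X_shifted[k] = ω_4^(1k) · X[k]
Shifted x = [-2, -2, -3, -3]

DFT(x[n-1]) = [-10, 1-1i, 0, 1+1i]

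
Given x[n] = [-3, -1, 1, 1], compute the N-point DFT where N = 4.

X[k] = Σ(n=0 to 3) x[n] · ω_4^(nk)
where ω_4 = e^(-2πi/4)

Computing each X[k]:
X[0] = -2
X[1] = -4+2i
X[2] = -2
X[3] = -4-2i

X = [-2, -4+2i, -2, -4-2i]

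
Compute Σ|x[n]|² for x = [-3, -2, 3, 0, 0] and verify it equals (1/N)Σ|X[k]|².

Time domain:
Σ|x[n]|² = |-3|² + |-2|² + |3|² + |0|² + |0|² = 22.0000

Frequency domain:
(1/5)Σ|X[k]|² = (1/5)(|-2|² + |-6.0451+0.1388i|² + |-0.4549+4.0287i|² + |-0.4549-4.0287i|² + |-6.0451-0.1388i|²) = (1/5)·110.0000 = 22.0000

Both sides agree, confirming Parseval's theorem.

Σ|x[n]|² = (1/N)Σ|X[k]|² = 22.0000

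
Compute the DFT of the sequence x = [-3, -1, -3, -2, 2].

X[k] = Σ(n=0 to 4) x[n] · ω_5^(nk)
where ω_5 = e^(-2πi/5)

Computing each X[k]:
X[0] = -7
X[1] = 1.3541+3.4410i
X[2] = -5.3541+0.8123i
X[3] = -5.3541-0.8123i
X[4] = 1.3541-3.4410i

X = [-7, 1.3541+3.4410i, -5.3541+0.8123i, -5.3541-0.8123i, 1.3541-3.4410i]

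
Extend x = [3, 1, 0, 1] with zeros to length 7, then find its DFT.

Original 4-point DFT: [5, 3, 1, 3]
Zero-padded 7-point DFT provides frequency interpolation.

DFT_7([x, 0, ...]) = [5, 2.7225-1.2157i, 3.4010-0.1931i, 1.8765-1.4088i, 1.8765+1.4088i, 3.4010+0.1931i, 2.7225+1.2157i]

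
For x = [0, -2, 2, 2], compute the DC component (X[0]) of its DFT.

X[0] = Σ(n=0 to 3) x[n] · ω_4^0 = Σ x[n]
= (0) + (-2) + (2) + (2)

X[0] = 2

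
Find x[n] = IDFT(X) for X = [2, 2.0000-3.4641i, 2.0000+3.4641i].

x[n] = (1/3) Σ(k=0 to 2) X[k] · e^(2πikn/3)

Computing each x[n]:
x[0] = 2
x[1] = 2
x[2] = -2

x = [2, 2, -2]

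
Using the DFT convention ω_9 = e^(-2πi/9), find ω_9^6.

ω_9^6 = e^(-2πi·6/9)
= cos(-2π·6/9) + i·sin(-2π·6/9)
= cos(-12π/9) + i·sin(-12π/9)

ω_9^6 = cos(-12π/9) + i·sin(-12π/9) = -0.5000+0.8660i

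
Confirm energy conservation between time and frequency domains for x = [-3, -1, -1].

Time domain:
Σ|x[n]|² = |-3|² + |-1|² + |-1|² = 11.0000

Frequency domain:
(1/3)Σ|X[k]|² = (1/3)(|-5|² + |-2|² + |-2|²) = (1/3)·33.0000 = 11.0000

Both sides agree, confirming Parseval's theorem.

Σ|x[n]|² = (1/N)Σ|X[k]|² = 11.0000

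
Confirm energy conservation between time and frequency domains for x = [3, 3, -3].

Time domain:
Σ|x[n]|² = |3|² + |3|² + |-3|² = 27.0000

Frequency domain:
(1/3)Σ|X[k]|² = (1/3)(|3|² + |3.0000-5.1962i|² + |3.0000+5.1962i|²) = (1/3)·81.0000 = 27.0000

Both sides agree, confirming Parseval's theorem.

Σ|x[n]|² = (1/N)Σ|X[k]|² = 27.0000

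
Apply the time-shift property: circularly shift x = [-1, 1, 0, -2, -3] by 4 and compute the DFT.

Time shift by 4: X_shifted[k] = ω_5^(4k) · X[k]
Shifted x = [1, 0, -2, -3, -1]

DFT(x[n-4]) = [-5, 4.7361-1.5388i, 0.2639+0.3633i, 0.2639-0.3633i, 4.7361+1.5388i]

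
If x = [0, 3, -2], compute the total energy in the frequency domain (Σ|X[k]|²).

Parseval: Σ|x[n]|² = (1/N)Σ|X[k]|², so Σ|X[k]|² = N·Σ|x[n]|² = 3·13.0000

Σ|X[k]|² = N·Σ|x[n]|² = 3·13.0000 = 39.0000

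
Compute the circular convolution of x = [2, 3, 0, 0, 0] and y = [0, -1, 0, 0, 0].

(x ⊛ y)[n] = Σ(m=0 to 4) x[m] · y[(n-m) mod 5]

Computing each output sample:
(x ⊛ y)[0] = 0
(x ⊛ y)[1] = -2
(x ⊛ y)[2] = -3
(x ⊛ y)[3] = 0
(x ⊛ y)[4] = 0

x ⊛ y = [0, -2, -3, 0, 0]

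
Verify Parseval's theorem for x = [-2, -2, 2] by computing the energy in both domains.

Time domain:
Σ|x[n]|² = |-2|² + |-2|² + |2|² = 12.0000

Frequency domain:
(1/3)Σ|X[k]|² = (1/3)(|-2|² + |-2.0000+3.4641i|² + |-2.0000-3.4641i|²) = (1/3)·36.0000 = 12.0000

Both sides agree, confirming Parseval's theorem.

Σ|x[n]|² = (1/N)Σ|X[k]|² = 12.0000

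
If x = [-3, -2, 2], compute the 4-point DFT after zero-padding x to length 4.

Original 3-point DFT: [-3, -3.0000+3.4641i, -3.0000-3.4641i]
Zero-padded 4-point DFT provides frequency interpolation.

DFT_4([x, 0, ...]) = [-3, -5+2i, 1, -5-2i]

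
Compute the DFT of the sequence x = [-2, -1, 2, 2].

X[k] = Σ(n=0 to 3) x[n] · ω_4^(nk)
where ω_4 = e^(-2πi/4)

Computing each X[k]:
X[0] = 1
X[1] = -4+3i
X[2] = -1
X[3] = -4-3i

X = [1, -4+3i, -1, -4-3i]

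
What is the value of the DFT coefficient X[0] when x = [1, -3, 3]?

X[0] = Σ(n=0 to 2) x[n] · ω_3^0 = Σ x[n]
= (1) + (-3) + (3)

X[0] = 1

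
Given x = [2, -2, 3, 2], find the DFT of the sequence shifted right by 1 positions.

Time shift by 1: X_shifted[k] = ω_4^(1k) · X[k]
Shifted x = [2, 2, -2, 3]

DFT(x[n-1]) = [5, 4+1i, -5, 4-1i]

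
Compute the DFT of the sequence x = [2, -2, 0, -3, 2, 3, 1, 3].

X[k] = Σ(n=0 to 7) x[n] · ω_8^(nk)
where ω_8 = e^(-2πi/8)

Computing each X[k]:
X[0] = 6
X[1] = 0.7071+8.7782i
X[2] = 3-1i
X[3] = -0.7071+6.7782i
X[4] = 4
X[5] = -0.7071-6.7782i
X[6] = 3+1i
X[7] = 0.7071-8.7782i

X = [6, 0.7071+8.7782i, 3-1i, -0.7071+6.7782i, 4, -0.7071-6.7782i, 3+1i, 0.7071-8.7782i]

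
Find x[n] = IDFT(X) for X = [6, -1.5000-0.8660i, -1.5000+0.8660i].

x[n] = (1/3) Σ(k=0 to 2) X[k] · e^(2πikn/3)

Computing each x[n]:
x[0] = 1
x[1] = 3
x[2] = 2

x = [1, 3, 2]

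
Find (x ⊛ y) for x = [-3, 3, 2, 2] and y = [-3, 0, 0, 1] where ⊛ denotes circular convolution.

(x ⊛ y)[n] = Σ(m=0 to 3) x[m] · y[(n-m) mod 4]

Computing each output sample:
(x ⊛ y)[0] = 12
(x ⊛ y)[1] = -7
(x ⊛ y)[2] = -4
(x ⊛ y)[3] = -9

x ⊛ y = [12, -7, -4, -9]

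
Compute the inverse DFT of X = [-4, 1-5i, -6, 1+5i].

x[n] = (1/4) Σ(k=0 to 3) X[k] · e^(2πikn/4)

Computing each x[n]:
x[0] = -2
x[1] = 3
x[2] = -3
x[3] = -2

x = [-2, 3, -3, -2]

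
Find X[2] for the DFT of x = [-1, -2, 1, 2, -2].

X[2] = Σ(n=0 to 4) x[n] · ω_5^(2n) where ω_5 = e^(-2πi/5)
= (-1)·ω_5^0 + (-2)·ω_5^2 + (1)·ω_5^4 + (2)·ω_5^6 + (-2)·ω_5^8

X[2] = 3.1631-0.9511i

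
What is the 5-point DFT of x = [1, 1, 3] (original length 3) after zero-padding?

Original 3-point DFT: [5, -1.0000+1.7321i, -1.0000-1.7321i]
Zero-padded 5-point DFT provides frequency interpolation.

DFT_5([x, 0, ...]) = [5, -1.1180-2.7144i, 1.1180+2.2654i, 1.1180-2.2654i, -1.1180+2.7144i]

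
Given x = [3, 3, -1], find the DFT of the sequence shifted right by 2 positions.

Time shift by 2: X_shifted[k] = ω_3^(2k) · X[k]
Shifted x = [3, -1, 3]

DFT(x[n-2]) = [5, 2.0000+3.4641i, 2.0000-3.4641i]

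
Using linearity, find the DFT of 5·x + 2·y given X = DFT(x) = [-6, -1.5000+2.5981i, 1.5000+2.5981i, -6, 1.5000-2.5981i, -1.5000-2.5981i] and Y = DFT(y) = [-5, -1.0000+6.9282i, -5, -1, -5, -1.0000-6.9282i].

By linearity: DFT(5x + 2y) = 5·DFT(x) + 2·DFT(y)
= 5·[-6, -1.5000+2.5981i, 1.5000+2.5981i, -6, 1.5000-2.5981i, -1.5000-2.5981i] + 2·[-5, -1.0000+6.9282i, -5, -1, -5, -1.0000-6.9282i]

Computing element-wise:
Z[0] = 5·(-6) + 2·(-5) = -40
Z[1] = 5·(-1.5000+2.5981i) + 2·(-1.0000+6.9282i) = -9.5000+26.8469i
Z[2] = 5·(1.5000+2.5981i) + 2·(-5) = -2.5000+12.9905i
Z[3] = 5·(-6) + 2·(-1) = -32
Z[4] = 5·(1.5000-2.5981i) + 2·(-5) = -2.5000-12.9905i
Z[5] = 5·(-1.5000-2.5981i) + 2·(-1.0000-6.9282i) = -9.5000-26.8469i

DFT(5x + 2y) = 5·X + 2·Y = [-40, -9.5000+26.8469i, -2.5000+12.9905i, -32, -2.5000-12.9905i, -9.5000-26.8469i]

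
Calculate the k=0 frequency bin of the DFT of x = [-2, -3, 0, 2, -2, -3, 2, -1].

X[0] = Σ(n=0 to 7) x[n] · ω_8^0 = Σ x[n]
= (-2) + (-3) + (0) + (2) + (-2) + (-3) + (2) + (-1)

X[0] = -7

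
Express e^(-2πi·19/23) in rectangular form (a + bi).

ω_23^19 = e^(-2πi·19/23)
= cos(-2π·19/23) + i·sin(-2π·19/23)
= cos(-38π/23) + i·sin(-38π/23)

ω_23^19 = cos(-38π/23) + i·sin(-38π/23) = 0.4601+0.8879i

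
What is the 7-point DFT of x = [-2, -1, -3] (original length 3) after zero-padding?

Original 3-point DFT: [-6, -1.7321i, 1.7321i]
Zero-padded 7-point DFT provides frequency interpolation.

DFT_7([x, 0, ...]) = [-6, -1.9559+3.7066i, 0.9254-0.3267i, -2.9695-1.9116i, -2.9695+1.9116i, 0.9254+0.3267i, -1.9559-3.7066i]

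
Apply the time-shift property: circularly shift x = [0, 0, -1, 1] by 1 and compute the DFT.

Time shift by 1: X_shifted[k] = ω_4^(1k) · X[k]
Shifted x = [1, 0, 0, -1]

DFT(x[n-1]) = [0, 1-1i, 2, 1+1i]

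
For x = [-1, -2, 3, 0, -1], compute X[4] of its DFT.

X[4] = Σ(n=0 to 4) x[n] · ω_5^(4n) where ω_5 = e^(-2πi/5)
= (-1)·ω_5^0 + (-2)·ω_5^4 + (3)·ω_5^8 + (0)·ω_5^12 + (-1)·ω_5^16

X[4] = -4.3541+0.8123i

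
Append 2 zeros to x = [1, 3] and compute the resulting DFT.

Original 2-point DFT: [4, -2]
Zero-padded 4-point DFT provides frequency interpolation.

DFT_4([x, 0, ...]) = [4, 1-3i, -2, 1+3i]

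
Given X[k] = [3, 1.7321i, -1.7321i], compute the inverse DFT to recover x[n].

x[n] = (1/3) Σ(k=0 to 2) X[k] · e^(2πikn/3)

Computing each x[n]:
x[0] = 1
x[1] = 0
x[2] = 2

x = [1, 0, 2]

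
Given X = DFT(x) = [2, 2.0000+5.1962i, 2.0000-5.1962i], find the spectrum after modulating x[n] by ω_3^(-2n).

Modulation property: DFT(ω_3^(-2n)·x[n]) = X[(k-2) mod 3], so circularly shift X by 2 positions.

X[k-2] = [2.0000+5.1962i, 2.0000-5.1962i, 2]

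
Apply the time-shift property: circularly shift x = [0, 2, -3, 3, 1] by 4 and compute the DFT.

Time shift by 4: X_shifted[k] = ω_5^(4k) · X[k]
Shifted x = [2, -3, 3, 1, 0]

DFT(x[n-4]) = [3, -2.1631+1.6776i, 5.6631+3.6655i, 5.6631-3.6655i, -2.1631-1.6776i]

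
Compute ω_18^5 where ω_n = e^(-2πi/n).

ω_18^5 = e^(-2πi·5/18)
= cos(-2π·5/18) + i·sin(-2π·5/18)
= cos(-10π/18) + i·sin(-10π/18)

ω_18^5 = cos(-10π/18) + i·sin(-10π/18) = -0.1736-0.9848i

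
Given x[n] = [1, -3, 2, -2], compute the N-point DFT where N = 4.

X[k] = Σ(n=0 to 3) x[n] · ω_4^(nk)
where ω_4 = e^(-2πi/4)

Computing each X[k]:
X[0] = -2
X[1] = -1+1i
X[2] = 8
X[3] = -1-1i

X = [-2, -1+1i, 8, -1-1i]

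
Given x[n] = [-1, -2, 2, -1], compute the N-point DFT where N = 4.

X[k] = Σ(n=0 to 3) x[n] · ω_4^(nk)
where ω_4 = e^(-2πi/4)

Computing each X[k]:
X[0] = -2
X[1] = -3+1i
X[2] = 4
X[3] = -3-1i

X = [-2, -3+1i, 4, -3-1i]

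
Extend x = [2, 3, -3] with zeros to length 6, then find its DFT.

Original 3-point DFT: [2, 2.0000-5.1962i, 2.0000+5.1962i]
Zero-padded 6-point DFT provides frequency interpolation.

DFT_6([x, 0, ...]) = [2, 5, 2.0000-5.1962i, -4, 2.0000+5.1962i, 5]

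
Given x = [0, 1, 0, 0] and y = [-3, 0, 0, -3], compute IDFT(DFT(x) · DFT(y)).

(x ⊛ y)[n] = Σ(m=0 to 3) x[m] · y[(n-m) mod 4]

Computing each output sample:
(x ⊛ y)[0] = -3
(x ⊛ y)[1] = -3
(x ⊛ y)[2] = 0
(x ⊛ y)[3] = 0

x ⊛ y = [-3, -3, 0, 0]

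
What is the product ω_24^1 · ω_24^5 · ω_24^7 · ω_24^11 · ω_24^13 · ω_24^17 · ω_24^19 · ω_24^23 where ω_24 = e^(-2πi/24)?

The primitive 24th roots of unity are ω_24^k for k coprime to 24: k ∈ {1, 5, 7, 11, 13, 17, 19, 23}
Their product equals the constant term of the cyclotomic polynomial Φ_24(x) up to sign.
For n ≥ 3, the product of all primitive nth roots of unity is 1. (For n=1 it is 1; for n=2 it is -1.)

1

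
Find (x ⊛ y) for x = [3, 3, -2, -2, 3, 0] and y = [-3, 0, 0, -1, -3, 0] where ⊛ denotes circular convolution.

(x ⊛ y)[n] = Σ(m=0 to 5) x[m] · y[(n-m) mod 6]

Computing each output sample:
(x ⊛ y)[0] = -1
(x ⊛ y)[1] = -6
(x ⊛ y)[2] = -3
(x ⊛ y)[3] = 3
(x ⊛ y)[4] = -21
(x ⊛ y)[5] = -7

x ⊛ y = [-1, -6, -3, 3, -21, -7]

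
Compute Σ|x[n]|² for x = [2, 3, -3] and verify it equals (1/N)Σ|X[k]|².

Time domain:
Σ|x[n]|² = |2|² + |3|² + |-3|² = 22.0000

Frequency domain:
(1/3)Σ|X[k]|² = (1/3)(|2|² + |2.0000-5.1962i|² + |2.0000+5.1962i|²) = (1/3)·66.0000 = 22.0000

Both sides agree, confirming Parseval's theorem.

Σ|x[n]|² = (1/N)Σ|X[k]|² = 22.0000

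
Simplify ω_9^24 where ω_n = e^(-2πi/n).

Since ω_9^9 = 1, powers reduce modulo 9.
24 mod 9 = 6
So ω_9^24 = ω_9^6 = e^(-2πi·6/9)

ω_9^24 = ω_9^6 = -0.5000+0.8660i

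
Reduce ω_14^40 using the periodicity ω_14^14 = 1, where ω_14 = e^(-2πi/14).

Since ω_14^14 = 1, powers reduce modulo 14.
40 mod 14 = 12
So ω_14^40 = ω_14^12 = e^(-2πi·12/14)

ω_14^40 = ω_14^12 = 0.6235+0.7818i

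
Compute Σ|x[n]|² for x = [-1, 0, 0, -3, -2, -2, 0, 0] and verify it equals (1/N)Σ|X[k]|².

Time domain:
Σ|x[n]|² = |-1|² + |0|² + |0|² + |-3|² + |-2|² + |-2|² + |0|² + |0|² = 18.0000

Frequency domain:
(1/8)Σ|X[k]|² = (1/8)(|-8|² + |4.5355+0.7071i|² + |-3-1i|² + |-2.5355+0.7071i|² + |2|² + |-2.5355-0.7071i|² + |-3+1i|² + |4.5355-0.7071i|²) = (1/8)·144.0000 = 18.0000

Both sides agree, confirming Parseval's theorem.

Σ|x[n]|² = (1/N)Σ|X[k]|² = 18.0000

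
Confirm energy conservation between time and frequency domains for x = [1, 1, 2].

Time domain:
Σ|x[n]|² = |1|² + |1|² + |2|² = 6.0000

Frequency domain:
(1/3)Σ|X[k]|² = (1/3)(|4|² + |-0.5000+0.8660i|² + |-0.5000-0.8660i|²) = (1/3)·18.0000 = 6.0000

Both sides agree, confirming Parseval's theorem.

Σ|x[n]|² = (1/N)Σ|X[k]|² = 6.0000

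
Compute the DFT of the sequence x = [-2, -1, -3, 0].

X[k] = Σ(n=0 to 3) x[n] · ω_4^(nk)
where ω_4 = e^(-2πi/4)

Computing each X[k]:
X[0] = -6
X[1] = 1+1i
X[2] = -4
X[3] = 1-1i

X = [-6, 1+1i, -4, 1-1i]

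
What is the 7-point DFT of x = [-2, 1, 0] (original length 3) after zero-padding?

Original 3-point DFT: [-1, -2.5000-0.8660i, -2.5000+0.8660i]
Zero-padded 7-point DFT provides frequency interpolation.

DFT_7([x, 0, ...]) = [-1, -1.3765-0.7818i, -2.2225-0.9749i, -2.9010-0.4339i, -2.9010+0.4339i, -2.2225+0.9749i, -1.3765+0.7818i]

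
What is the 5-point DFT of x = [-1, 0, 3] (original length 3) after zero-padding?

Original 3-point DFT: [2, -2.5000+2.5981i, -2.5000-2.5981i]
Zero-padded 5-point DFT provides frequency interpolation.

DFT_5([x, 0, ...]) = [2, -3.4271-1.7634i, -0.0729+2.8532i, -0.0729-2.8532i, -3.4271+1.7634i]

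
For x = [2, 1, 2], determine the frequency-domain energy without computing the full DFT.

Parseval: Σ|x[n]|² = (1/N)Σ|X[k]|², so Σ|X[k]|² = N·Σ|x[n]|² = 3·9.0000

Σ|X[k]|² = N·Σ|x[n]|² = 3·9.0000 = 27.0000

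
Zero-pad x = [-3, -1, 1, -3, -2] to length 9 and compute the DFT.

Original 5-point DFT: [-8, -2.3090-3.3022i, -1.1910+3.2164i, -1.1910-3.2164i, -2.3090+3.3022i]
Zero-padded 9-point DFT provides frequency interpolation.

DFT_9([x, 0, ...]) = [-8, -0.2130+2.9401i, -4.1454-3.2409i, -5.0000+3.4641i, -0.1416+1.6133i, -0.1416-1.6133i, -5.0000-3.4641i, -4.1454+3.2409i, -0.2130-2.9401i]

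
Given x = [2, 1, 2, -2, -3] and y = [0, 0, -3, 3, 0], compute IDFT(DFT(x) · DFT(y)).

(x ⊛ y)[n] = Σ(m=0 to 4) x[m] · y[(n-m) mod 5]

Computing each output sample:
(x ⊛ y)[0] = 12
(x ⊛ y)[1] = 3
(x ⊛ y)[2] = -15
(x ⊛ y)[3] = 3
(x ⊛ y)[4] = -3

x ⊛ y = [12, 3, -15, 3, -3]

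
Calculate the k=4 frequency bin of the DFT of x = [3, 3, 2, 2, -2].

X[4] = Σ(n=0 to 4) x[n] · ω_5^(4n) where ω_5 = e^(-2πi/5)
= (3)·ω_5^0 + (3)·ω_5^4 + (2)·ω_5^8 + (2)·ω_5^12 + (-2)·ω_5^16

X[4] = 0.0729+4.7553i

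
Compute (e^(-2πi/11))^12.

Since ω_11^11 = 1, powers reduce modulo 11.
12 mod 11 = 1
So ω_11^12 = ω_11^1 = e^(-2πi·1/11)

ω_11^12 = ω_11^1 = 0.8413-0.5406i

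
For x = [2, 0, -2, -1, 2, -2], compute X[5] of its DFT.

X[5] = Σ(n=0 to 5) x[n] · ω_6^(5n) where ω_6 = e^(-2πi/6)
= (2)·ω_6^0 + (0)·ω_6^5 + (-2)·ω_6^10 + (-1)·ω_6^15 + (2)·ω_6^20 + (-2)·ω_6^25

X[5] = 2.0000-1.7321i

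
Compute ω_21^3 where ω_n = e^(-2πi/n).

ω_21^3 = e^(-2πi·3/21)
= cos(-2π·3/21) + i·sin(-2π·3/21)
= cos(-6π/21) + i·sin(-6π/21)

ω_21^3 = cos(-6π/21) + i·sin(-6π/21) = 0.6235-0.7818i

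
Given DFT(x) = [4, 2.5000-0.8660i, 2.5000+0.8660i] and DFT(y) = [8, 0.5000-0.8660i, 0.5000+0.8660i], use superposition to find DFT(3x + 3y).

By linearity: DFT(3x + 3y) = 3·DFT(x) + 3·DFT(y)
= 3·[4, 2.5000-0.8660i, 2.5000+0.8660i] + 3·[8, 0.5000-0.8660i, 0.5000+0.8660i]

Computing element-wise:
Z[0] = 3·(4) + 3·(8) = 36
Z[1] = 3·(2.5000-0.8660i) + 3·(0.5000-0.8660i) = 9.0000-5.1960i
Z[2] = 3·(2.5000+0.8660i) + 3·(0.5000+0.8660i) = 9.0000+5.1960i

DFT(3x + 3y) = 3·X + 3·Y = [36, 9.0000-5.1960i, 9.0000+5.1960i]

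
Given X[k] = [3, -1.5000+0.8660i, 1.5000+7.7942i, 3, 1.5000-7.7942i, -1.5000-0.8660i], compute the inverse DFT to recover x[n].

x[n] = (1/6) Σ(k=0 to 5) X[k] · e^(2πikn/6)

Computing each x[n]:
x[0] = 1
x[1] = -3
x[2] = 3
x[3] = 1
x[4] = -1
x[5] = 2

x = [1, -3, 3, 1, -1, 2]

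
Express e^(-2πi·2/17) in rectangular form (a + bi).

ω_17^2 = e^(-2πi·2/17)
= cos(-2π·2/17) + i·sin(-2π·2/17)
= cos(-4π/17) + i·sin(-4π/17)

ω_17^2 = cos(-4π/17) + i·sin(-4π/17) = 0.7390-0.6737i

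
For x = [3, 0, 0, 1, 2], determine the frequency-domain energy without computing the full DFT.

Parseval: Σ|x[n]|² = (1/N)Σ|X[k]|², so Σ|X[k]|² = N·Σ|x[n]|² = 5·14.0000

Σ|X[k]|² = N·Σ|x[n]|² = 5·14.0000 = 70.0000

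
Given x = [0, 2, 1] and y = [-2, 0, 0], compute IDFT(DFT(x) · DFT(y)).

(x ⊛ y)[n] = Σ(m=0 to 2) x[m] · y[(n-m) mod 3]

Computing each output sample:
(x ⊛ y)[0] = 0
(x ⊛ y)[1] = -4
(x ⊛ y)[2] = -2

x ⊛ y = [0, -4, -2]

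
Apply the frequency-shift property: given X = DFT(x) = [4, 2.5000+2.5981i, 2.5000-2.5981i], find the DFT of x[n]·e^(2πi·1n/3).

Modulation property: DFT(ω_3^(-1n)·x[n]) = X[(k-1) mod 3], so circularly shift X by 1 positions.

X[k-1] = [2.5000-2.5981i, 4, 2.5000+2.5981i]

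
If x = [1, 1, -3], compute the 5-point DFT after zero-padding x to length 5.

Original 3-point DFT: [-1, 2.0000-3.4641i, 2.0000+3.4641i]
Zero-padded 5-point DFT provides frequency interpolation.

DFT_5([x, 0, ...]) = [-1, 3.7361+0.8123i, -0.7361-3.4410i, -0.7361+3.4410i, 3.7361-0.8123i]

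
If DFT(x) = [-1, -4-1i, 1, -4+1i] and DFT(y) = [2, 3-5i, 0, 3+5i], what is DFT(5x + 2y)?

By linearity: DFT(5x + 2y) = 5·DFT(x) + 2·DFT(y)
= 5·[-1, -4-1i, 1, -4+1i] + 2·[2, 3-5i, 0, 3+5i]

Computing element-wise:
Z[0] = 5·(-1) + 2·(2) = -1
Z[1] = 5·(-4-1i) + 2·(3-5i) = -14-15i
Z[2] = 5·(1) + 2·(0) = 5
Z[3] = 5·(-4+1i) + 2·(3+5i) = -14+15i

DFT(5x + 2y) = 5·X + 2·Y = [-1, -14-15i, 5, -14+15i]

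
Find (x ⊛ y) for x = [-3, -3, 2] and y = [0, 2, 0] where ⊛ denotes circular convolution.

(x ⊛ y)[n] = Σ(m=0 to 2) x[m] · y[(n-m) mod 3]

Computing each output sample:
(x ⊛ y)[0] = 4
(x ⊛ y)[1] = -6
(x ⊛ y)[2] = -6

x ⊛ y = [4, -6, -6]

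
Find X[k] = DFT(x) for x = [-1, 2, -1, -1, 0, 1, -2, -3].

X[k] = Σ(n=0 to 7) x[n] · ω_8^(nk)
where ω_8 = e^(-2πi/8)

Computing each X[k]:
X[0] = -5
X[1] = -1.7071-3.1213i
X[2] = 2-7i
X[3] = -0.2929-1.1213i
X[4] = -3
X[5] = -0.2929+1.1213i
X[6] = 2+7i
X[7] = -1.7071+3.1213i

X = [-5, -1.7071-3.1213i, 2-7i, -0.2929-1.1213i, -3, -0.2929+1.1213i, 2+7i, -1.7071+3.1213i]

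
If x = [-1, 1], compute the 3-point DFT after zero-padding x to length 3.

Original 2-point DFT: [0, -2]
Zero-padded 3-point DFT provides frequency interpolation.

DFT_3([x, 0, ...]) = [0, -1.5000-0.8660i, -1.5000+0.8660i]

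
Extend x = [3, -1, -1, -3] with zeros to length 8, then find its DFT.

Original 4-point DFT: [-2, 4-2i, 6, 4+2i]
Zero-padded 8-point DFT provides frequency interpolation.

DFT_8([x, 0, ...]) = [-2, 4.4142+3.8284i, 4-2i, 1.5858+1.8284i, 6, 1.5858-1.8284i, 4+2i, 4.4142-3.8284i]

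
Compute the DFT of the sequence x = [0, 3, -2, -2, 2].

X[k] = Σ(n=0 to 4) x[n] · ω_5^(nk)
where ω_5 = e^(-2πi/5)

Computing each X[k]:
X[0] = 1
X[1] = 4.7812-0.9511i
X[2] = -5.2812-0.5878i
X[3] = -5.2812+0.5878i
X[4] = 4.7812+0.9511i

X = [1, 4.7812-0.9511i, -5.2812-0.5878i, -5.2812+0.5878i, 4.7812+0.9511i]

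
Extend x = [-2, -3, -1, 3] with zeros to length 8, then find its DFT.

Original 4-point DFT: [-3, -1+6i, -3, -1-6i]
Zero-padded 8-point DFT provides frequency interpolation.

DFT_8([x, 0, ...]) = [-3, -6.2426+1.0000i, -1+6i, 2.2426-1.0000i, -3, 2.2426+1.0000i, -1-6i, -6.2426-1.0000i]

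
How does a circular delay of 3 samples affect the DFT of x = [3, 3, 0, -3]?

Time shift by 3: X_shifted[k] = ω_4^(3k) · X[k]
Shifted x = [3, 0, -3, 3]

DFT(x[n-3]) = [3, 6+3i, -3, 6-3i]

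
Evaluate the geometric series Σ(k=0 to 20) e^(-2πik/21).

Sum of all nth roots of unity equals 0 for n > 1 (geometric series with r ≠ 1).

0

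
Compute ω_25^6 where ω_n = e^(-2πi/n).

ω_25^6 = e^(-2πi·6/25)
= cos(-2π·6/25) + i·sin(-2π·6/25)
= cos(-12π/25) + i·sin(-12π/25)

ω_25^6 = cos(-12π/25) + i·sin(-12π/25) = 0.0628-0.9980i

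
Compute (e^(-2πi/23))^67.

Since ω_23^23 = 1, powers reduce modulo 23.
67 mod 23 = 21
So ω_23^67 = ω_23^21 = e^(-2πi·21/23)

ω_23^67 = ω_23^21 = 0.8544+0.5196i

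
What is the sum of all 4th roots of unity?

Sum of all nth roots of unity equals 0 for n > 1 (geometric series with r ≠ 1).

0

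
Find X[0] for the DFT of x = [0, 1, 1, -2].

X[0] = Σ(n=0 to 3) x[n] · ω_4^0 = Σ x[n]
= (0) + (1) + (1) + (-2)

X[0] = 0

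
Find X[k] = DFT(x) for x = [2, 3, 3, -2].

X[k] = Σ(n=0 to 3) x[n] · ω_4^(nk)
where ω_4 = e^(-2πi/4)

Computing each X[k]:
X[0] = 6
X[1] = -1-5i
X[2] = 4
X[3] = -1+5i

X = [6, -1-5i, 4, -1+5i]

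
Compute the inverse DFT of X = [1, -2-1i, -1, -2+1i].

x[n] = (1/4) Σ(k=0 to 3) X[k] · e^(2πikn/4)

Computing each x[n]:
x[0] = -1
x[1] = 1
x[2] = 1
x[3] = 0

x = [-1, 1, 1, 0]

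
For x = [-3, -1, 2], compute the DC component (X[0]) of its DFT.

X[0] = Σ(n=0 to 2) x[n] · ω_3^0 = Σ x[n]
= (-3) + (-1) + (2)

X[0] = -2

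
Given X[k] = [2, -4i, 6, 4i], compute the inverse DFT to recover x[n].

x[n] = (1/4) Σ(k=0 to 3) X[k] · e^(2πikn/4)

Computing each x[n]:
x[0] = 2
x[1] = 1
x[2] = 2
x[3] = -3

x = [2, 1, 2, -3]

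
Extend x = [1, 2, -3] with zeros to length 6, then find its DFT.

Original 3-point DFT: [0, 1.5000-4.3301i, 1.5000+4.3301i]
Zero-padded 6-point DFT provides frequency interpolation.

DFT_6([x, 0, ...]) = [0, 3.5000+0.8660i, 1.5000-4.3301i, -4, 1.5000+4.3301i, 3.5000-0.8660i]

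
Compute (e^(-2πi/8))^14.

Since ω_8^8 = 1, powers reduce modulo 8.
14 mod 8 = 6
So ω_8^14 = ω_8^6 = e^(-2πi·6/8)

ω_8^14 = ω_8^6 = 1i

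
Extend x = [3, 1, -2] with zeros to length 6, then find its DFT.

Original 3-point DFT: [2, 3.5000-2.5981i, 3.5000+2.5981i]
Zero-padded 6-point DFT provides frequency interpolation.

DFT_6([x, 0, ...]) = [2, 4.5000+0.8660i, 3.5000-2.5981i, 0, 3.5000+2.5981i, 4.5000-0.8660i]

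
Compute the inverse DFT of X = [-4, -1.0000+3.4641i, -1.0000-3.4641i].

x[n] = (1/3) Σ(k=0 to 2) X[k] · e^(2πikn/3)

Computing each x[n]:
x[0] = -2
x[1] = -3
x[2] = 1

x = [-2, -3, 1]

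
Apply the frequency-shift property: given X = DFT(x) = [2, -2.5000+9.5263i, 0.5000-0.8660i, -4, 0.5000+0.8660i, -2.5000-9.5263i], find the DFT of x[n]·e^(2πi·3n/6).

Modulation property: DFT(ω_6^(-3n)·x[n]) = X[(k-3) mod 6], so circularly shift X by 3 positions.

X[k-3] = [-4, 0.5000+0.8660i, -2.5000-9.5263i, 2, -2.5000+9.5263i, 0.5000-0.8660i]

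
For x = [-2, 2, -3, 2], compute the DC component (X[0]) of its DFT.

X[0] = Σ(n=0 to 3) x[n] · ω_4^0 = Σ x[n]
= (-2) + (2) + (-3) + (2)

X[0] = -1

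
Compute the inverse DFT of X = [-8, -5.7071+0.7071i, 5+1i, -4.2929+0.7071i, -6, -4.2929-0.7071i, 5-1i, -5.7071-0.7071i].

x[n] = (1/8) Σ(k=0 to 7) X[k] · e^(2πikn/8)

Computing each x[n]:
x[0] = -3
x[1] = -1
x[2] = -3
x[3] = 0
x[4] = 2
x[5] = 0
x[6] = -3
x[7] = 0

x = [-3, -1, -3, 0, 2, 0, -3, 0]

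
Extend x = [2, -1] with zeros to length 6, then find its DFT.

Original 2-point DFT: [1, 3]
Zero-padded 6-point DFT provides frequency interpolation.

DFT_6([x, 0, ...]) = [1, 1.5000+0.8660i, 2.5000+0.8660i, 3, 2.5000-0.8660i, 1.5000-0.8660i]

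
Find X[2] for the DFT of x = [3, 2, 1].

X[2] = Σ(n=0 to 2) x[n] · ω_3^(2n) where ω_3 = e^(-2πi/3)
= (3)·ω_3^0 + (2)·ω_3^2 + (1)·ω_3^4

X[2] = 1.5000+0.8660i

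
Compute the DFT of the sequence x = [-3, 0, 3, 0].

X[k] = Σ(n=0 to 3) x[n] · ω_4^(nk)
where ω_4 = e^(-2πi/4)

Computing each X[k]:
X[0] = 0
X[1] = -6
X[2] = 0
X[3] = -6

X = [0, -6, 0, -6]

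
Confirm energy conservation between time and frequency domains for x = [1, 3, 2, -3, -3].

Time domain:
Σ|x[n]|² = |1|² + |3|² + |2|² + |-3|² + |-3|² = 32.0000

Frequency domain:
(1/5)Σ|X[k]|² = (1/5)(|0|² + |1.8090-8.6453i|² + |0.6910+1.2286i|² + |0.6910-1.2286i|² + |1.8090+8.6453i|²) = (1/5)·160.0000 = 32.0000

Both sides agree, confirming Parseval's theorem.

Σ|x[n]|² = (1/N)Σ|X[k]|² = 32.0000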